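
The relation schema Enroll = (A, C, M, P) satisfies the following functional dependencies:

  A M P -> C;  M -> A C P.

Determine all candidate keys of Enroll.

{M}⁺: M→ACP adds A, C, P → {A, C, M, P}.

(M)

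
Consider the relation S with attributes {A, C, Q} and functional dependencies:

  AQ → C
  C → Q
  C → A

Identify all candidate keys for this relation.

(C), (A, Q)

{C}⁺: C→Q adds Q; C→A adds A → {A, C, Q}.
{A, Q}⁺: AQ→C adds C → {A, C, Q}. Minimal: {Q}⁺ = {Q}; {A}⁺ = {A} — none reach the full schema.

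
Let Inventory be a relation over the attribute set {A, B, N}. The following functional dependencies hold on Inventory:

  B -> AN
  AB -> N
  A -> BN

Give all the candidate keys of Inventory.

{A}; {B}

{A}⁺: A→BN adds B, N → {A, B, N}.
{B}⁺: B→AN adds A, N → {A, B, N}.
Any other superkey contains one of these as a subset, so there are no further candidate keys.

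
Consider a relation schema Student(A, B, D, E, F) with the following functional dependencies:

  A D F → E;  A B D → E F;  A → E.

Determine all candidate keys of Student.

Attributes A, B, D never appear on any right-hand side, so every candidate key must contain {A, B, D}.
{A, B, D}⁺ = {A, B, D, E, F}, which is all of the schema, so {A, B, D} is the only candidate key.

(A, B, D)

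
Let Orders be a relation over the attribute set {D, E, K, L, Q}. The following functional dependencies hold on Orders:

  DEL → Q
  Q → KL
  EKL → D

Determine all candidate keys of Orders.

EQ, DEL, EKL

Attribute E never appears on the right-hand side of any dependency, so E must belong to every candidate key.
{E}⁺ = {E}, which is not all of the schema, so we must add further attributes.
{E, Q}⁺: Q→KL adds K, L; EKL→D adds D → {D, E, K, L, Q}. Minimal: {Q}⁺ = {K, L, Q}; {E}⁺ = {E} — none reach the full schema.
{D, E, L}⁺: DEL→Q adds Q; Q→KL adds K → {D, E, K, L, Q}. Minimal: {E, L}⁺ = {E, L}; {D, L}⁺ = {D, L}; {D, E}⁺ = {D, E} — none reach the full schema.
{E, K, L}⁺: EKL→D adds D; DEL→Q adds Q → {D, E, K, L, Q}. Minimal: {K, L}⁺ = {K, L}; {E, L}⁺ = {E, L}; {E, K}⁺ = {E, K} — none reach the full schema.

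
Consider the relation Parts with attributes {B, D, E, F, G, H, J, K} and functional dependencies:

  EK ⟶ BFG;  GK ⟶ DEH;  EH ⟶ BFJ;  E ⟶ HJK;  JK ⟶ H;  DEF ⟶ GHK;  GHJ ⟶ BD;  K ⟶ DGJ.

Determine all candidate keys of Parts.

{E}⁺: E→HJK adds H, J, K; K→DGJ adds D, G; EK→BFG adds B, F → {B, D, E, F, G, H, J, K}.
{K}⁺: K→DGJ adds D, G, J; GK→DEH adds E, H; EH→BFJ adds B, F → {B, D, E, F, G, H, J, K}.
Any other superkey contains one of these as a subset, so there are no further candidate keys.

{E}, {K}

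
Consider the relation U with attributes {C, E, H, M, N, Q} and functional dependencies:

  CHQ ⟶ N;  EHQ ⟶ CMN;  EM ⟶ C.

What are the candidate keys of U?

EHQ

Attributes E, H, Q never appear on any right-hand side, so every candidate key must contain {E, H, Q}.
{E, H, Q}⁺ = {C, E, H, M, N, Q}, which is all of the schema, so {E, H, Q} is the only candidate key.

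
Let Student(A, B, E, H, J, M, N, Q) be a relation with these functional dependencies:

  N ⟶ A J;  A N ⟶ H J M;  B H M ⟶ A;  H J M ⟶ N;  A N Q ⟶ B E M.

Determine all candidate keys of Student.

Attribute Q never appears on the right-hand side of any dependency, so Q must belong to every candidate key.
{Q}⁺ = {Q}, which is not all of the schema, so we must add further attributes.
{N, Q}⁺: N→AJ adds A, J; AN→HJM adds H, M; ANQ→BEM adds B, E → {A, B, E, H, J, M, N, Q}. Minimal: {Q}⁺ = {Q}; {N}⁺ = {A, H, J, M, N} — none reach the full schema.
{H, J, M, Q}⁺: HJM→N adds N; N→AJ adds A; ANQ→BEM adds B, E → {A, B, E, H, J, M, N, Q}. Minimal: {J, M, Q}⁺ = {J, M, Q}; {H, M, Q}⁺ = {H, M, Q}; {H, J, Q}⁺ = {H, J, Q}; … — none reach the full schema.

(N, Q), (H, J, M, Q)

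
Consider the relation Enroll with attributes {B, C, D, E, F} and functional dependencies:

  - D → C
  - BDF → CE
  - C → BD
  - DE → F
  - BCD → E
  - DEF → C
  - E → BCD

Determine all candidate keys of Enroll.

C, D, E

{C}⁺: C→BD adds B, D; BCD→E adds E; DE→F adds F → {B, C, D, E, F}.
{D}⁺: D→C adds C; C→BD adds B; BCD→E adds E; DE→F adds F → {B, C, D, E, F}.
{E}⁺: E→BCD adds B, C, D; DE→F adds F → {B, C, D, E, F}.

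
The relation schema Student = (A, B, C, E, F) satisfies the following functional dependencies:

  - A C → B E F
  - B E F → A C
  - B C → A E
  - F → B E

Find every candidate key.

{F}⁺: F→BE adds B, E; BEF→AC adds A, C → {A, B, C, E, F}.
{A, C}⁺: AC→BEF adds B, E, F → {A, B, C, E, F}. Minimal: {C}⁺ = {C}; {A}⁺ = {A} — none reach the full schema.
{B, C}⁺: BC→AE adds A, E; AC→BEF adds F → {A, B, C, E, F}. Minimal: {C}⁺ = {C}; {B}⁺ = {B} — none reach the full schema.
Any other superkey contains one of these as a subset, so there are no further candidate keys.

{F}, {A, C}, {B, C}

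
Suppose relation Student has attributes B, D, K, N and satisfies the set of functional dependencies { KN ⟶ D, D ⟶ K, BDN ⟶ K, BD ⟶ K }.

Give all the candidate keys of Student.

Attributes B, N never appear on any right-hand side, so every candidate key must contain {B, N}.
{B, N}⁺ = {B, N}, which is not all of the schema, so we must add further attributes.
{B, D, N}⁺: D→K adds K → {B, D, K, N}. Minimal: {D, N}⁺ = {D, K, N}; {B, N}⁺ = {B, N}; {B, D}⁺ = {B, D, K} — none reach the full schema.
{B, K, N}⁺: KN→D adds D → {B, D, K, N}. Minimal: {K, N}⁺ = {D, K, N}; {B, N}⁺ = {B, N}; {B, K}⁺ = {B, K} — none reach the full schema.
Any other superkey contains one of these as a subset, so there are no further candidate keys.

{B, D, N}, {B, K, N}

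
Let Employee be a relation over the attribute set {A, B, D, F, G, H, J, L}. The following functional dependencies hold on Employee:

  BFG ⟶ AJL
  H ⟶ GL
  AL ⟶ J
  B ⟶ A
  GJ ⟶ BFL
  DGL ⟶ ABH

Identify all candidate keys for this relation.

Attribute D never appears on the right-hand side of any dependency, so D must belong to every candidate key.
{D}⁺ = {D}, which is not all of the schema, so we must add further attributes.
{D, H}⁺: H→GL adds G, L; DGL→ABH adds A, B; AL→J adds J; GJ→BFL adds F → {A, B, D, F, G, H, J, L}.
{D, G, J}⁺: GJ→BFL adds B, F, L; DGL→ABH adds A, H → {A, B, D, F, G, H, J, L}.
{D, G, L}⁺: DGL→ABH adds A, B, H; AL→J adds J; GJ→BFL adds F → {A, B, D, F, G, H, J, L}.
{B, D, F, G}⁺: BFG→AJL adds A, J, L; DGL→ABH adds H → {A, B, D, F, G, H, J, L}.
Any other superkey contains one of these as a subset, so there are no further candidate keys.

(D, H), (D, G, J), (D, G, L), (B, D, F, G)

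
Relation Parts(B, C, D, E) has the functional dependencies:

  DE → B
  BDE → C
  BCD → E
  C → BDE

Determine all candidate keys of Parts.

{C}⁺: C→BDE adds B, D, E → {B, C, D, E}.
{D, E}⁺: DE→B adds B; BDE→C adds C → {B, C, D, E}. Minimal: {E}⁺ = {E}; {D}⁺ = {D} — none reach the full schema.
Any other superkey contains one of these as a subset, so there are no further candidate keys.

{C}; {D, E}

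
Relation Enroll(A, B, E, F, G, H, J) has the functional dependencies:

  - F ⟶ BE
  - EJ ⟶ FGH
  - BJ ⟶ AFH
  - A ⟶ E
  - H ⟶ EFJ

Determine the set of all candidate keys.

{H}⁺: H→EFJ adds E, F, J; F→BE adds B; EJ→FGH adds G; BJ→AFH adds A → {A, B, E, F, G, H, J}.
{A, J}⁺: A→E adds E; EJ→FGH adds F, G, H; F→BE adds B → {A, B, E, F, G, H, J}. Minimal: {J}⁺ = {J}; {A}⁺ = {A, E} — none reach the full schema.
{B, J}⁺: BJ→AFH adds A, F, H; A→E adds E; EJ→FGH adds G → {A, B, E, F, G, H, J}. Minimal: {J}⁺ = {J}; {B}⁺ = {B} — none reach the full schema.
{E, J}⁺: EJ→FGH adds F, G, H; F→BE adds B; BJ→AFH adds A → {A, B, E, F, G, H, J}. Minimal: {J}⁺ = {J}; {E}⁺ = {E} — none reach the full schema.
{F, J}⁺: F→BE adds B, E; EJ→FGH adds G, H; BJ→AFH adds A → {A, B, E, F, G, H, J}. Minimal: {J}⁺ = {J}; {F}⁺ = {B, E, F} — none reach the full schema.
Any other superkey contains one of these as a subset, so there are no further candidate keys.

{H}; {A, J}; {B, J}; {E, J}; {F, J}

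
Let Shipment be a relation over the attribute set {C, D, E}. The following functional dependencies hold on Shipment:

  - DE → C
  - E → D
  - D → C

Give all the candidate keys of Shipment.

{E}

Attribute E never appears on the right-hand side of any dependency, so E must belong to every candidate key.
{E}⁺ = {C, D, E}, which is all of the schema, so {E} is the only candidate key.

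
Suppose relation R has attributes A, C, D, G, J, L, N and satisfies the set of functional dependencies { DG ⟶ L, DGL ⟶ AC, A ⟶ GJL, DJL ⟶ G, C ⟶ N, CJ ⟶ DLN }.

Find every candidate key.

{A, C}; {A, D}; {C, J}; {D, G}; {D, J, L}

{A, C}⁺: A→GJL adds G, J, L; C→N adds N; CJ→DLN adds D → {A, C, D, G, J, L, N}. Minimal: {C}⁺ = {C, N}; {A}⁺ = {A, G, J, L} — none reach the full schema.
{A, D}⁺: A→GJL adds G, J, L; DGL→AC adds C; C→N adds N → {A, C, D, G, J, L, N}. Minimal: {D}⁺ = {D}; {A}⁺ = {A, G, J, L} — none reach the full schema.
{C, J}⁺: C→N adds N; CJ→DLN adds D, L; DJL→G adds G; DGL→AC adds A → {A, C, D, G, J, L, N}. Minimal: {J}⁺ = {J}; {C}⁺ = {C, N} — none reach the full schema.
{D, G}⁺: DG→L adds L; DGL→AC adds A, C; A→GJL adds J; C→N adds N → {A, C, D, G, J, L, N}. Minimal: {G}⁺ = {G}; {D}⁺ = {D} — none reach the full schema.
{D, J, L}⁺: DJL→G adds G; DGL→AC adds A, C; C→N adds N → {A, C, D, G, J, L, N}. Minimal: {J, L}⁺ = {J, L}; {D, L}⁺ = {D, L}; {D, J}⁺ = {D, J} — none reach the full schema.
Any other superkey contains one of these as a subset, so there are no further candidate keys.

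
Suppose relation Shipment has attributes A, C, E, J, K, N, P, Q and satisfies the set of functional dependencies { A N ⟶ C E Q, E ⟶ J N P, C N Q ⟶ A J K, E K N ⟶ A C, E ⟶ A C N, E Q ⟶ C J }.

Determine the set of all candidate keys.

(E), (A, N), (C, N, Q)

{E}⁺: E→JNP adds J, N, P; E→ACN adds A, C; AN→CEQ adds Q; CNQ→AJK adds K → {A, C, E, J, K, N, P, Q}.
{A, N}⁺: AN→CEQ adds C, E, Q; E→JNP adds J, P; CNQ→AJK adds K → {A, C, E, J, K, N, P, Q}. Minimal: {N}⁺ = {N}; {A}⁺ = {A} — none reach the full schema.
{C, N, Q}⁺: CNQ→AJK adds A, J, K; AN→CEQ adds E; E→JNP adds P → {A, C, E, J, K, N, P, Q}. Minimal: {N, Q}⁺ = {N, Q}; {C, Q}⁺ = {C, Q}; {C, N}⁺ = {C, N} — none reach the full schema.
Any other superkey contains one of these as a subset, so there are no further candidate keys.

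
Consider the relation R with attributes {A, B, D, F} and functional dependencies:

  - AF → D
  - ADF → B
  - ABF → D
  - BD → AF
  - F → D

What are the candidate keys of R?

{A, F}, {B, D}, {B, F}

{A, F}⁺: AF→D adds D; ADF→B adds B → {A, B, D, F}. Minimal: {F}⁺ = {D, F}; {A}⁺ = {A} — none reach the full schema.
{B, D}⁺: BD→AF adds A, F → {A, B, D, F}. Minimal: {D}⁺ = {D}; {B}⁺ = {B} — none reach the full schema.
{B, F}⁺: F→D adds D; BD→AF adds A → {A, B, D, F}. Minimal: {F}⁺ = {D, F}; {B}⁺ = {B} — none reach the full schema.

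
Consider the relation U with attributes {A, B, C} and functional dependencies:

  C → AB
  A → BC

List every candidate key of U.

{A}; {C}

{A}⁺: A→BC adds B, C → {A, B, C}.
{C}⁺: C→AB adds A, B → {A, B, C}.
Any other superkey contains one of these as a subset, so there are no further candidate keys.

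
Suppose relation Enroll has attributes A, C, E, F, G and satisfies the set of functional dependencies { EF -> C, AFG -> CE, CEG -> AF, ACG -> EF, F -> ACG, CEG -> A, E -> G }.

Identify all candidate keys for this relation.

F, CE, ACG

{F}⁺: F→ACG adds A, C, G; AFG→CE adds E → {A, C, E, F, G}.
{C, E}⁺: E→G adds G; CEG→AF adds A, F → {A, C, E, F, G}. Minimal: {E}⁺ = {E, G}; {C}⁺ = {C} — none reach the full schema.
{A, C, G}⁺: ACG→EF adds E, F → {A, C, E, F, G}. Minimal: {C, G}⁺ = {C, G}; {A, G}⁺ = {A, G}; {A, C}⁺ = {A, C} — none reach the full schema.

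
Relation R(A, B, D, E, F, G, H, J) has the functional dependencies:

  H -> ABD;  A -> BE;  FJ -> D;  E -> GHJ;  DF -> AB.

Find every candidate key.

AF; DF; EF; FH; FJ

{A, F}⁺: A→BE adds B, E; E→GHJ adds G, H, J; H→ABD adds D → {A, B, D, E, F, G, H, J}. Minimal: {F}⁺ = {F}; {A}⁺ = {A, B, D, E, G, H, J} — none reach the full schema.
{D, F}⁺: DF→AB adds A, B; A→BE adds E; E→GHJ adds G, H, J → {A, B, D, E, F, G, H, J}. Minimal: {F}⁺ = {F}; {D}⁺ = {D} — none reach the full schema.
{E, F}⁺: E→GHJ adds G, H, J; H→ABD adds A, B, D → {A, B, D, E, F, G, H, J}. Minimal: {F}⁺ = {F}; {E}⁺ = {A, B, D, E, G, H, J} — none reach the full schema.
{F, H}⁺: H→ABD adds A, B, D; A→BE adds E; E→GHJ adds G, J → {A, B, D, E, F, G, H, J}. Minimal: {H}⁺ = {A, B, D, E, G, H, J}; {F}⁺ = {F} — none reach the full schema.
{F, J}⁺: FJ→D adds D; DF→AB adds A, B; A→BE adds E; E→GHJ adds G, H → {A, B, D, E, F, G, H, J}. Minimal: {J}⁺ = {J}; {F}⁺ = {F} — none reach the full schema.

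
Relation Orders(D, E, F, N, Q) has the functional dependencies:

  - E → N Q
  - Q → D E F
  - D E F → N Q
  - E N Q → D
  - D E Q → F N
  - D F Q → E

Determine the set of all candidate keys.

E; Q

{E}⁺: E→NQ adds N, Q; Q→DEF adds D, F → {D, E, F, N, Q}.
{Q}⁺: Q→DEF adds D, E, F; DEF→NQ adds N → {D, E, F, N, Q}.
Any other superkey contains one of these as a subset, so there are no further candidate keys.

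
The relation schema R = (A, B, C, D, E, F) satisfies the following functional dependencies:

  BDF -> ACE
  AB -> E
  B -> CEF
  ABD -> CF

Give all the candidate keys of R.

Attributes B, D never appear on any right-hand side, so every candidate key must contain {B, D}.
{B, D}⁺ = {A, B, C, D, E, F}, which is all of the schema, so {B, D} is the only candidate key.

{B, D}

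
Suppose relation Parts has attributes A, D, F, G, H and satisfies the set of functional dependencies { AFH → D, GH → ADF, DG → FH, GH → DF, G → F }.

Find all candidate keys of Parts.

Attribute G never appears on the right-hand side of any dependency, so G must belong to every candidate key.
{G}⁺ = {F, G}, which is not all of the schema, so we must add further attributes.
{D, G}⁺: DG→FH adds F, H; GH→ADF adds A → {A, D, F, G, H}.
{G, H}⁺: GH→ADF adds A, D, F → {A, D, F, G, H}.
Any other superkey contains one of these as a subset, so there are no further candidate keys.

(D, G), (G, H)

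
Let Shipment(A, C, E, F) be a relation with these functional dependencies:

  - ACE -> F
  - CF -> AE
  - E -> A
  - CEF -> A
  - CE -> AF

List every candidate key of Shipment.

(C, E), (C, F)

Attribute C never appears on the right-hand side of any dependency, so C must belong to every candidate key.
{C}⁺ = {C}, which is not all of the schema, so we must add further attributes.
{C, E}⁺: E→A adds A; CE→AF adds F → {A, C, E, F}. Minimal: {E}⁺ = {A, E}; {C}⁺ = {C} — none reach the full schema.
{C, F}⁺: CF→AE adds A, E → {A, C, E, F}. Minimal: {F}⁺ = {F}; {C}⁺ = {C} — none reach the full schema.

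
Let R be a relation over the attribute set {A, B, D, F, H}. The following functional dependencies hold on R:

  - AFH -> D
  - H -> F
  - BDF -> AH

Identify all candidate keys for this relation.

Attribute B never appears on the right-hand side of any dependency, so B must belong to every candidate key.
{B}⁺ = {B}, which is not all of the schema, so we must add further attributes.
{A, B, H}⁺: H→F adds F; AFH→D adds D → {A, B, D, F, H}. Minimal: {B, H}⁺ = {B, F, H}; {A, H}⁺ = {A, D, F, H}; {A, B}⁺ = {A, B} — none reach the full schema.
{B, D, F}⁺: BDF→AH adds A, H → {A, B, D, F, H}. Minimal: {D, F}⁺ = {D, F}; {B, F}⁺ = {B, F}; {B, D}⁺ = {B, D} — none reach the full schema.
{B, D, H}⁺: H→F adds F; BDF→AH adds A → {A, B, D, F, H}. Minimal: {D, H}⁺ = {D, F, H}; {B, H}⁺ = {B, F, H}; {B, D}⁺ = {B, D} — none reach the full schema.

{A, B, H}, {B, D, F}, {B, D, H}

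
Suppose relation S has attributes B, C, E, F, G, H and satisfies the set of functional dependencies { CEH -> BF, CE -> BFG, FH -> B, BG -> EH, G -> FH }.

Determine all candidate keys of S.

{C, E}, {C, G}

{C, E}⁺: CE→BFG adds B, F, G; BG→EH adds H → {B, C, E, F, G, H}. Minimal: {E}⁺ = {E}; {C}⁺ = {C} — none reach the full schema.
{C, G}⁺: G→FH adds F, H; FH→B adds B; BG→EH adds E → {B, C, E, F, G, H}. Minimal: {G}⁺ = {B, E, F, G, H}; {C}⁺ = {C} — none reach the full schema.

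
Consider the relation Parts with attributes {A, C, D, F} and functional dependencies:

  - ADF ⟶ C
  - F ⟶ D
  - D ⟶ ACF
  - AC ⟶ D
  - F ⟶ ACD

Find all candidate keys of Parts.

{D}⁺: D→ACF adds A, C, F → {A, C, D, F}.
{F}⁺: F→D adds D; D→ACF adds A, C → {A, C, D, F}.
{A, C}⁺: AC→D adds D; D→ACF adds F → {A, C, D, F}. Minimal: {C}⁺ = {C}; {A}⁺ = {A} — none reach the full schema.

{D}, {F}, {A, C}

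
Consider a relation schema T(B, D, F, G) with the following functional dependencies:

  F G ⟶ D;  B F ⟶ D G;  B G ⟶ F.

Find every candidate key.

Attribute B never appears on the right-hand side of any dependency, so B must belong to every candidate key.
{B}⁺ = {B}, which is not all of the schema, so we must add further attributes.
{B, F}⁺: BF→DG adds D, G → {B, D, F, G}. Minimal: {F}⁺ = {F}; {B}⁺ = {B} — none reach the full schema.
{B, G}⁺: BG→F adds F; FG→D adds D → {B, D, F, G}. Minimal: {G}⁺ = {G}; {B}⁺ = {B} — none reach the full schema.

BF, BG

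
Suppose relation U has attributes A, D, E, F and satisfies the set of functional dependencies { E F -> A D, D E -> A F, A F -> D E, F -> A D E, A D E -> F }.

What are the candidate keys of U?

{F}⁺: F→ADE adds A, D, E → {A, D, E, F}.
{D, E}⁺: DE→AF adds A, F → {A, D, E, F}. Minimal: {E}⁺ = {E}; {D}⁺ = {D} — none reach the full schema.
Any other superkey contains one of these as a subset, so there are no further candidate keys.

{F}, {D, E}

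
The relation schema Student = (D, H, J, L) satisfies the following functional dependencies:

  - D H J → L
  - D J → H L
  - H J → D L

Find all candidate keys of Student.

{D, J}, {H, J}

{D, J}⁺: DJ→HL adds H, L → {D, H, J, L}.
{H, J}⁺: HJ→DL adds D, L → {D, H, J, L}.
Any other superkey contains one of these as a subset, so there are no further candidate keys.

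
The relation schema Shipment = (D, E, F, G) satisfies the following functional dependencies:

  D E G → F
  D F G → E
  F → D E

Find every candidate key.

{F, G}⁺: F→DE adds D, E → {D, E, F, G}.
{D, E, G}⁺: DEG→F adds F → {D, E, F, G}.
Any other superkey contains one of these as a subset, so there are no further candidate keys.

{F, G}, {D, E, G}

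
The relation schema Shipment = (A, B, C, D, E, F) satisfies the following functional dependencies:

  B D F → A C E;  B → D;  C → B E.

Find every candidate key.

Attribute F never appears on the right-hand side of any dependency, so F must belong to every candidate key.
{F}⁺ = {F}, which is not all of the schema, so we must add further attributes.
{B, F}⁺: B→D adds D; BDF→ACE adds A, C, E → {A, B, C, D, E, F}. Minimal: {F}⁺ = {F}; {B}⁺ = {B, D} — none reach the full schema.
{C, F}⁺: C→BE adds B, E; B→D adds D; BDF→ACE adds A → {A, B, C, D, E, F}. Minimal: {F}⁺ = {F}; {C}⁺ = {B, C, D, E} — none reach the full schema.
Any other superkey contains one of these as a subset, so there are no further candidate keys.

(B, F), (C, F)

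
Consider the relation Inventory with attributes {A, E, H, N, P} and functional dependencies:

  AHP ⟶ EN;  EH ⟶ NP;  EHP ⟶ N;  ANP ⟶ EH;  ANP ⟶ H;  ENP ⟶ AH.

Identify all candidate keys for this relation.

{E, H}⁺: EH→NP adds N, P; ENP→AH adds A → {A, E, H, N, P}. Minimal: {H}⁺ = {H}; {E}⁺ = {E} — none reach the full schema.
{A, H, P}⁺: AHP→EN adds E, N → {A, E, H, N, P}. Minimal: {H, P}⁺ = {H, P}; {A, P}⁺ = {A, P}; {A, H}⁺ = {A, H} — none reach the full schema.
{A, N, P}⁺: ANP→EH adds E, H → {A, E, H, N, P}. Minimal: {N, P}⁺ = {N, P}; {A, P}⁺ = {A, P}; {A, N}⁺ = {A, N} — none reach the full schema.
{E, N, P}⁺: ENP→AH adds A, H → {A, E, H, N, P}. Minimal: {N, P}⁺ = {N, P}; {E, P}⁺ = {E, P}; {E, N}⁺ = {E, N} — none reach the full schema.

{E, H}, {A, H, P}, {A, N, P}, {E, N, P}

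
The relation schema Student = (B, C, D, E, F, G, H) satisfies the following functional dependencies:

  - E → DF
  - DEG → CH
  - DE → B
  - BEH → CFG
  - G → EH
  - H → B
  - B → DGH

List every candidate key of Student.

{B}⁺: B→DGH adds D, G, H; G→EH adds E; E→DF adds F; DEG→CH adds C → {B, C, D, E, F, G, H}.
{E}⁺: E→DF adds D, F; DE→B adds B; B→DGH adds G, H; DEG→CH adds C → {B, C, D, E, F, G, H}.
{G}⁺: G→EH adds E, H; H→B adds B; B→DGH adds D; E→DF adds F; DEG→CH adds C → {B, C, D, E, F, G, H}.
{H}⁺: H→B adds B; B→DGH adds D, G; G→EH adds E; E→DF adds F; DEG→CH adds C → {B, C, D, E, F, G, H}.

B; E; G; H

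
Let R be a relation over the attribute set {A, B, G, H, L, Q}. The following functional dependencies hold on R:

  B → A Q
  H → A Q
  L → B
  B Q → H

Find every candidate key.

Attributes G, L never appear on any right-hand side, so every candidate key must contain {G, L}.
{G, L}⁺ = {A, B, G, H, L, Q}, which is all of the schema, so {G, L} is the only candidate key.

GL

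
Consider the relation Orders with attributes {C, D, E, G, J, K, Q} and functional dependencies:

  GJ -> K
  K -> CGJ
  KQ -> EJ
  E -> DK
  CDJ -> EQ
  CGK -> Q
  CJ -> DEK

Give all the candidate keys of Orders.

{E}⁺: E→DK adds D, K; K→CGJ adds C, G, J; CDJ→EQ adds Q → {C, D, E, G, J, K, Q}.
{K}⁺: K→CGJ adds C, G, J; CGK→Q adds Q; CJ→DEK adds D, E → {C, D, E, G, J, K, Q}.
{C, J}⁺: CJ→DEK adds D, E, K; K→CGJ adds G; CDJ→EQ adds Q → {C, D, E, G, J, K, Q}. Minimal: {J}⁺ = {J}; {C}⁺ = {C} — none reach the full schema.
{G, J}⁺: GJ→K adds K; K→CGJ adds C; CGK→Q adds Q; CJ→DEK adds D, E → {C, D, E, G, J, K, Q}. Minimal: {J}⁺ = {J}; {G}⁺ = {G} — none reach the full schema.

(E); (K); (C, J); (G, J)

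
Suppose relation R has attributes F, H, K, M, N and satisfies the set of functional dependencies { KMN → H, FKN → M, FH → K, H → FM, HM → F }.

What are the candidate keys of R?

{H, N}, {F, K, N}, {K, M, N}

{H, N}⁺: H→FM adds F, M; FH→K adds K → {F, H, K, M, N}. Minimal: {N}⁺ = {N}; {H}⁺ = {F, H, K, M} — none reach the full schema.
{F, K, N}⁺: FKN→M adds M; KMN→H adds H → {F, H, K, M, N}. Minimal: {K, N}⁺ = {K, N}; {F, N}⁺ = {F, N}; {F, K}⁺ = {F, K} — none reach the full schema.
{K, M, N}⁺: KMN→H adds H; H→FM adds F → {F, H, K, M, N}. Minimal: {M, N}⁺ = {M, N}; {K, N}⁺ = {K, N}; {K, M}⁺ = {K, M} — none reach the full schema.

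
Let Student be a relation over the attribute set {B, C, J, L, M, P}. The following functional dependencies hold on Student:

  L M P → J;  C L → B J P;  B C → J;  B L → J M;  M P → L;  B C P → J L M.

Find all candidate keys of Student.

{C, L}; {B, C, P}; {C, M, P}

Attribute C never appears on the right-hand side of any dependency, so C must belong to every candidate key.
{C}⁺ = {C}, which is not all of the schema, so we must add further attributes.
{C, L}⁺: CL→BJP adds B, J, P; BL→JM adds M → {B, C, J, L, M, P}. Minimal: {L}⁺ = {L}; {C}⁺ = {C} — none reach the full schema.
{B, C, P}⁺: BC→J adds J; BCP→JLM adds L, M → {B, C, J, L, M, P}. Minimal: {C, P}⁺ = {C, P}; {B, P}⁺ = {B, P}; {B, C}⁺ = {B, C, J} — none reach the full schema.
{C, M, P}⁺: MP→L adds L; LMP→J adds J; CL→BJP adds B → {B, C, J, L, M, P}. Minimal: {M, P}⁺ = {J, L, M, P}; {C, P}⁺ = {C, P}; {C, M}⁺ = {C, M} — none reach the full schema.
Any other superkey contains one of these as a subset, so there are no further candidate keys.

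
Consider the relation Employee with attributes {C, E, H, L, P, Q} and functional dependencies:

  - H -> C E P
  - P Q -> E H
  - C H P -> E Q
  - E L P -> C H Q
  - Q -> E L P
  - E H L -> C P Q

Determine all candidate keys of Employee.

{H}⁺: H→CEP adds C, E, P; CHP→EQ adds Q; Q→ELP adds L → {C, E, H, L, P, Q}.
{Q}⁺: Q→ELP adds E, L, P; PQ→EH adds H; ELP→CHQ adds C → {C, E, H, L, P, Q}.
{E, L, P}⁺: ELP→CHQ adds C, H, Q → {C, E, H, L, P, Q}.
Any other superkey contains one of these as a subset, so there are no further candidate keys.

H, Q, ELP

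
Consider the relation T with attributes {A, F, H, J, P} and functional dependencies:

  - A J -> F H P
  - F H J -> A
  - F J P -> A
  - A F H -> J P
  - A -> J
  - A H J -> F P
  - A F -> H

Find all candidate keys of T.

(A), (F, H, J), (F, J, P)

{A}⁺: A→J adds J; AJ→FHP adds F, H, P → {A, F, H, J, P}.
{F, H, J}⁺: FHJ→A adds A; AFH→JP adds P → {A, F, H, J, P}. Minimal: {H, J}⁺ = {H, J}; {F, J}⁺ = {F, J}; {F, H}⁺ = {F, H} — none reach the full schema.
{F, J, P}⁺: FJP→A adds A; AF→H adds H → {A, F, H, J, P}. Minimal: {J, P}⁺ = {J, P}; {F, P}⁺ = {F, P}; {F, J}⁺ = {F, J} — none reach the full schema.
Any other superkey contains one of these as a subset, so there are no further candidate keys.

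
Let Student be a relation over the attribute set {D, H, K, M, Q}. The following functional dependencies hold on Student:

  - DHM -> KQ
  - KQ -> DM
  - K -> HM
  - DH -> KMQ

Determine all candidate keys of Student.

{D, H}, {D, K}, {K, Q}

{D, H}⁺: DH→KMQ adds K, M, Q → {D, H, K, M, Q}.
{D, K}⁺: K→HM adds H, M; DH→KMQ adds Q → {D, H, K, M, Q}.
{K, Q}⁺: KQ→DM adds D, M; K→HM adds H → {D, H, K, M, Q}.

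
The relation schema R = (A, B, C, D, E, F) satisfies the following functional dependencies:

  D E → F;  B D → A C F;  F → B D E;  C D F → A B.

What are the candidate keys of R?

{F}⁺: F→BDE adds B, D, E; BD→ACF adds A, C → {A, B, C, D, E, F}.
{B, D}⁺: BD→ACF adds A, C, F; F→BDE adds E → {A, B, C, D, E, F}. Minimal: {D}⁺ = {D}; {B}⁺ = {B} — none reach the full schema.
{D, E}⁺: DE→F adds F; F→BDE adds B; BD→ACF adds A, C → {A, B, C, D, E, F}. Minimal: {E}⁺ = {E}; {D}⁺ = {D} — none reach the full schema.

{F}, {B, D}, {D, E}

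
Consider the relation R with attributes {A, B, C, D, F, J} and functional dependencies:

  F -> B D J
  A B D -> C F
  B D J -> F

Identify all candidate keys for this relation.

{A, F}; {A, B, D}

{A, F}⁺: F→BDJ adds B, D, J; ABD→CF adds C → {A, B, C, D, F, J}. Minimal: {F}⁺ = {B, D, F, J}; {A}⁺ = {A} — none reach the full schema.
{A, B, D}⁺: ABD→CF adds C, F; F→BDJ adds J → {A, B, C, D, F, J}. Minimal: {B, D}⁺ = {B, D}; {A, D}⁺ = {A, D}; {A, B}⁺ = {A, B} — none reach the full schema.
Any other superkey contains one of these as a subset, so there are no further candidate keys.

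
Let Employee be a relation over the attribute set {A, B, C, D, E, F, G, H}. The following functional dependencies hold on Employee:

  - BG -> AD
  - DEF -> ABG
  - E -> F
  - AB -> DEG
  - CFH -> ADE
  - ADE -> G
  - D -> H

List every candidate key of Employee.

ABC; BCG; CDE; CDF; CEH; CFH

Attribute C never appears on the right-hand side of any dependency, so C must belong to every candidate key.
{C}⁺ = {C}, which is not all of the schema, so we must add further attributes.
{A, B, C}⁺: AB→DEG adds D, E, G; D→H adds H; E→F adds F → {A, B, C, D, E, F, G, H}.
{B, C, G}⁺: BG→AD adds A, D; AB→DEG adds E; D→H adds H; E→F adds F → {A, B, C, D, E, F, G, H}.
{C, D, E}⁺: E→F adds F; D→H adds H; DEF→ABG adds A, B, G → {A, B, C, D, E, F, G, H}.
{C, D, F}⁺: D→H adds H; CFH→ADE adds A, E; ADE→G adds G; DEF→ABG adds B → {A, B, C, D, E, F, G, H}.
{C, E, H}⁺: E→F adds F; CFH→ADE adds A, D; ADE→G adds G; DEF→ABG adds B → {A, B, C, D, E, F, G, H}.
{C, F, H}⁺: CFH→ADE adds A, D, E; ADE→G adds G; DEF→ABG adds B → {A, B, C, D, E, F, G, H}.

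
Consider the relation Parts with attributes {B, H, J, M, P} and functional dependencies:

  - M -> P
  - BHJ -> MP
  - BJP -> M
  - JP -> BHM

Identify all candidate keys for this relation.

{J, M}, {J, P}, {B, H, J}

Attribute J never appears on the right-hand side of any dependency, so J must belong to every candidate key.
{J}⁺ = {J}, which is not all of the schema, so we must add further attributes.
{J, M}⁺: M→P adds P; JP→BHM adds B, H → {B, H, J, M, P}.
{J, P}⁺: JP→BHM adds B, H, M → {B, H, J, M, P}.
{B, H, J}⁺: BHJ→MP adds M, P → {B, H, J, M, P}.
Any other superkey contains one of these as a subset, so there are no further candidate keys.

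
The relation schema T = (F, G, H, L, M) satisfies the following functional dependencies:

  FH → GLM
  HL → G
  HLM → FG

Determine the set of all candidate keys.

Attribute H never appears on the right-hand side of any dependency, so H must belong to every candidate key.
{H}⁺ = {H}, which is not all of the schema, so we must add further attributes.
{F, H}⁺: FH→GLM adds G, L, M → {F, G, H, L, M}.
{H, L, M}⁺: HL→G adds G; HLM→FG adds F → {F, G, H, L, M}.

FH, HLM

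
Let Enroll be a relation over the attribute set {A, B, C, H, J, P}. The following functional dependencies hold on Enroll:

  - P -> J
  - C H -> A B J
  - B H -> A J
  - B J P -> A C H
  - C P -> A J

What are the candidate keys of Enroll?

Attribute P never appears on the right-hand side of any dependency, so P must belong to every candidate key.
{P}⁺ = {J, P}, which is not all of the schema, so we must add further attributes.
{B, P}⁺: P→J adds J; BJP→ACH adds A, C, H → {A, B, C, H, J, P}.
{C, H, P}⁺: P→J adds J; CH→ABJ adds A, B → {A, B, C, H, J, P}.

BP; CHP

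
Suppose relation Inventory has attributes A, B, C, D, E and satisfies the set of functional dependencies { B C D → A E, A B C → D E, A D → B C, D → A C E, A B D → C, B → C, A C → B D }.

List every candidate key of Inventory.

{D}, {A, B}, {A, C}

{D}⁺: D→ACE adds A, C, E; AC→BD adds B → {A, B, C, D, E}.
{A, B}⁺: B→C adds C; AC→BD adds D; BCD→AE adds E → {A, B, C, D, E}. Minimal: {B}⁺ = {B, C}; {A}⁺ = {A} — none reach the full schema.
{A, C}⁺: AC→BD adds B, D; BCD→AE adds E → {A, B, C, D, E}. Minimal: {C}⁺ = {C}; {A}⁺ = {A} — none reach the full schema.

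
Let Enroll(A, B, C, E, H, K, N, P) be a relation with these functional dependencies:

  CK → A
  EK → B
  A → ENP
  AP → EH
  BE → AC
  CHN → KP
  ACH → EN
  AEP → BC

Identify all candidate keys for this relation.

{A}⁺: A→ENP adds E, N, P; AP→EH adds H; AEP→BC adds B, C; CHN→KP adds K → {A, B, C, E, H, K, N, P}.
{B, E}⁺: BE→AC adds A, C; A→ENP adds N, P; AP→EH adds H; CHN→KP adds K → {A, B, C, E, H, K, N, P}. Minimal: {E}⁺ = {E}; {B}⁺ = {B} — none reach the full schema.
{C, K}⁺: CK→A adds A; A→ENP adds E, N, P; AP→EH adds H; AEP→BC adds B → {A, B, C, E, H, K, N, P}. Minimal: {K}⁺ = {K}; {C}⁺ = {C} — none reach the full schema.
{E, K}⁺: EK→B adds B; BE→AC adds A, C; A→ENP adds N, P; AP→EH adds H → {A, B, C, E, H, K, N, P}. Minimal: {K}⁺ = {K}; {E}⁺ = {E} — none reach the full schema.
{C, H, N}⁺: CHN→KP adds K, P; CK→A adds A; A→ENP adds E; AEP→BC adds B → {A, B, C, E, H, K, N, P}. Minimal: {H, N}⁺ = {H, N}; {C, N}⁺ = {C, N}; {C, H}⁺ = {C, H} — none reach the full schema.
Any other superkey contains one of these as a subset, so there are no further candidate keys.

{A}; {B, E}; {C, K}; {E, K}; {C, H, N}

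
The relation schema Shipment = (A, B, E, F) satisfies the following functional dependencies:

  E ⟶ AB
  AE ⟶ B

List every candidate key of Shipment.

EF

Attributes E, F never appear on any right-hand side, so every candidate key must contain {E, F}.
{E, F}⁺ = {A, B, E, F}, which is all of the schema, so {E, F} is the only candidate key.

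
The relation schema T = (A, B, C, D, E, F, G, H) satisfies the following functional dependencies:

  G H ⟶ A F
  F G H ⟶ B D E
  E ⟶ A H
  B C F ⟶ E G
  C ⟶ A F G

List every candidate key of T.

{B, C}, {C, E}, {C, H}

Attribute C never appears on the right-hand side of any dependency, so C must belong to every candidate key.
{C}⁺ = {A, C, F, G}, which is not all of the schema, so we must add further attributes.
{B, C}⁺: C→AFG adds A, F, G; BCF→EG adds E; E→AH adds H; FGH→BDE adds D → {A, B, C, D, E, F, G, H}. Minimal: {C}⁺ = {A, C, F, G}; {B}⁺ = {B} — none reach the full schema.
{C, E}⁺: E→AH adds A, H; C→AFG adds F, G; FGH→BDE adds B, D → {A, B, C, D, E, F, G, H}. Minimal: {E}⁺ = {A, E, H}; {C}⁺ = {A, C, F, G} — none reach the full schema.
{C, H}⁺: C→AFG adds A, F, G; FGH→BDE adds B, D, E → {A, B, C, D, E, F, G, H}. Minimal: {H}⁺ = {H}; {C}⁺ = {A, C, F, G} — none reach the full schema.
Any other superkey contains one of these as a subset, so there are no further candidate keys.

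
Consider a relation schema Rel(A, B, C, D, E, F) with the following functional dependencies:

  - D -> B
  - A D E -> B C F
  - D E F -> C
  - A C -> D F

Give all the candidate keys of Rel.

{A, C, E}, {A, D, E}

{A, C, E}⁺: AC→DF adds D, F; D→B adds B → {A, B, C, D, E, F}. Minimal: {C, E}⁺ = {C, E}; {A, E}⁺ = {A, E}; {A, C}⁺ = {A, B, C, D, F} — none reach the full schema.
{A, D, E}⁺: D→B adds B; ADE→BCF adds C, F → {A, B, C, D, E, F}. Minimal: {D, E}⁺ = {B, D, E}; {A, E}⁺ = {A, E}; {A, D}⁺ = {A, B, D} — none reach the full schema.
Any other superkey contains one of these as a subset, so there are no further candidate keys.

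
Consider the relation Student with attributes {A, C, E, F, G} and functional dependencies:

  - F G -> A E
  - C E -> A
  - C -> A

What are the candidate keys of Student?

(C, F, G)

Attributes C, F, G never appear on any right-hand side, so every candidate key must contain {C, F, G}.
{C, F, G}⁺ = {A, C, E, F, G}, which is all of the schema, so {C, F, G} is the only candidate key.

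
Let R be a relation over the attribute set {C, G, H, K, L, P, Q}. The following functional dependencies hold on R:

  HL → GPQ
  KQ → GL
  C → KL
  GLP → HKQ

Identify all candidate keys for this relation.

{C, H}, {C, G, P}, {C, P, Q}

Attribute C never appears on the right-hand side of any dependency, so C must belong to every candidate key.
{C}⁺ = {C, K, L}, which is not all of the schema, so we must add further attributes.
{C, H}⁺: C→KL adds K, L; HL→GPQ adds G, P, Q → {C, G, H, K, L, P, Q}.
{C, G, P}⁺: C→KL adds K, L; GLP→HKQ adds H, Q → {C, G, H, K, L, P, Q}.
{C, P, Q}⁺: C→KL adds K, L; KQ→GL adds G; GLP→HKQ adds H → {C, G, H, K, L, P, Q}.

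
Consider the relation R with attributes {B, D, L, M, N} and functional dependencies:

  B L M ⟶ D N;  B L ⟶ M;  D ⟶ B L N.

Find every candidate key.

{D}⁺: D→BLN adds B, L, N; BL→M adds M → {B, D, L, M, N}.
{B, L}⁺: BL→M adds M; BLM→DN adds D, N → {B, D, L, M, N}. Minimal: {L}⁺ = {L}; {B}⁺ = {B} — none reach the full schema.
Any other superkey contains one of these as a subset, so there are no further candidate keys.

{D}, {B, L}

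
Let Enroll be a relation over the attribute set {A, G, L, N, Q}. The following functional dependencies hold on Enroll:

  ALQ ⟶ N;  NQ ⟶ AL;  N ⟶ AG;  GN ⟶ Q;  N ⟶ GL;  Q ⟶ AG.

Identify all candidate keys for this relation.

{N}, {L, Q}

{N}⁺: N→AG adds A, G; GN→Q adds Q; N→GL adds L → {A, G, L, N, Q}.
{L, Q}⁺: Q→AG adds A, G; ALQ→N adds N → {A, G, L, N, Q}.
Any other superkey contains one of these as a subset, so there are no further candidate keys.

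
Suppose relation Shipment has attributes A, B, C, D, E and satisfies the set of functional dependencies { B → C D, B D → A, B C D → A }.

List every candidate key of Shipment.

{B, E}

Attributes B, E never appear on any right-hand side, so every candidate key must contain {B, E}.
{B, E}⁺ = {A, B, C, D, E}, which is all of the schema, so {B, E} is the only candidate key.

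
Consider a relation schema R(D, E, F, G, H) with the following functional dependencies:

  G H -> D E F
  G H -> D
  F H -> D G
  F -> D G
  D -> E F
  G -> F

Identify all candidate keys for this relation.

Attribute H never appears on the right-hand side of any dependency, so H must belong to every candidate key.
{H}⁺ = {H}, which is not all of the schema, so we must add further attributes.
{D, H}⁺: D→EF adds E, F; FH→DG adds G → {D, E, F, G, H}. Minimal: {H}⁺ = {H}; {D}⁺ = {D, E, F, G} — none reach the full schema.
{F, H}⁺: FH→DG adds D, G; D→EF adds E → {D, E, F, G, H}. Minimal: {H}⁺ = {H}; {F}⁺ = {D, E, F, G} — none reach the full schema.
{G, H}⁺: GH→DEF adds D, E, F → {D, E, F, G, H}. Minimal: {H}⁺ = {H}; {G}⁺ = {D, E, F, G} — none reach the full schema.
Any other superkey contains one of these as a subset, so there are no further candidate keys.

{D, H}, {F, H}, {G, H}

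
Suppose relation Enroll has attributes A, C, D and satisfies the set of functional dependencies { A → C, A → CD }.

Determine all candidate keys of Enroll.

Attribute A never appears on the right-hand side of any dependency, so A must belong to every candidate key.
{A}⁺ = {A, C, D}, which is all of the schema, so {A} is the only candidate key.

(A)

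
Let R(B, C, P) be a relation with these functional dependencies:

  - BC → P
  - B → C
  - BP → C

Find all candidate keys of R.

{B}

Attribute B never appears on the right-hand side of any dependency, so B must belong to every candidate key.
{B}⁺ = {B, C, P}, which is all of the schema, so {B} is the only candidate key.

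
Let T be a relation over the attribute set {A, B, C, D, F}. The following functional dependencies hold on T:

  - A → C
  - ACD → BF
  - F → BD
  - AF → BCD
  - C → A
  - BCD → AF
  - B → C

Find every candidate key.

{F}, {A, D}, {B, D}, {C, D}

{F}⁺: F→BD adds B, D; B→C adds C; C→A adds A → {A, B, C, D, F}.
{A, D}⁺: A→C adds C; ACD→BF adds B, F → {A, B, C, D, F}. Minimal: {D}⁺ = {D}; {A}⁺ = {A, C} — none reach the full schema.
{B, D}⁺: B→C adds C; C→A adds A; BCD→AF adds F → {A, B, C, D, F}. Minimal: {D}⁺ = {D}; {B}⁺ = {A, B, C} — none reach the full schema.
{C, D}⁺: C→A adds A; ACD→BF adds B, F → {A, B, C, D, F}. Minimal: {D}⁺ = {D}; {C}⁺ = {A, C} — none reach the full schema.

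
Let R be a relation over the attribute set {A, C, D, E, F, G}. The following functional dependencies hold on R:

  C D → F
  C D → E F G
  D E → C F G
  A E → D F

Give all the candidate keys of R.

Attribute A never appears on the right-hand side of any dependency, so A must belong to every candidate key.
{A}⁺ = {A}, which is not all of the schema, so we must add further attributes.
{A, E}⁺: AE→DF adds D, F; DE→CFG adds C, G → {A, C, D, E, F, G}.
{A, C, D}⁺: CD→F adds F; CD→EFG adds E, G → {A, C, D, E, F, G}.
Any other superkey contains one of these as a subset, so there are no further candidate keys.

{A, E}, {A, C, D}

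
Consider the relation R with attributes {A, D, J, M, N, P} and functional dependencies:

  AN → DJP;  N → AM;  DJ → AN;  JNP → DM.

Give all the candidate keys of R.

{N}⁺: N→AM adds A, M; AN→DJP adds D, J, P → {A, D, J, M, N, P}.
{D, J}⁺: DJ→AN adds A, N; AN→DJP adds P; N→AM adds M → {A, D, J, M, N, P}. Minimal: {J}⁺ = {J}; {D}⁺ = {D} — none reach the full schema.
Any other superkey contains one of these as a subset, so there are no further candidate keys.

(N), (D, J)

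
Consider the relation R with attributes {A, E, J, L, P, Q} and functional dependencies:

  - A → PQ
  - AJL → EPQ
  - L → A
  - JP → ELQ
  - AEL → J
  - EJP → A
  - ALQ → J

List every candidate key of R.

{L}⁺: L→A adds A; A→PQ adds P, Q; ALQ→J adds J; AJL→EPQ adds E → {A, E, J, L, P, Q}.
{A, J}⁺: A→PQ adds P, Q; JP→ELQ adds E, L → {A, E, J, L, P, Q}. Minimal: {J}⁺ = {J}; {A}⁺ = {A, P, Q} — none reach the full schema.
{J, P}⁺: JP→ELQ adds E, L, Q; EJP→A adds A → {A, E, J, L, P, Q}. Minimal: {P}⁺ = {P}; {J}⁺ = {J} — none reach the full schema.
Any other superkey contains one of these as a subset, so there are no further candidate keys.

{L}, {A, J}, {J, P}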